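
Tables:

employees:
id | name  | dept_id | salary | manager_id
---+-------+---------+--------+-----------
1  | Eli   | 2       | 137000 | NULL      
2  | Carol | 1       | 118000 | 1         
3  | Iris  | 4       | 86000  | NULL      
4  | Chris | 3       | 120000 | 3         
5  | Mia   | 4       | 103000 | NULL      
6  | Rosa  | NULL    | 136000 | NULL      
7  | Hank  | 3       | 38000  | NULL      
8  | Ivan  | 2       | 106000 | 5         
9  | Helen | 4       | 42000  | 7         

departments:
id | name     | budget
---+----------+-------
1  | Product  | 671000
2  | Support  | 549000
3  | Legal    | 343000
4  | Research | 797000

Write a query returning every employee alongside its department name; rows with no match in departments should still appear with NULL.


LEFT JOIN keeps every row from employees (the left table); where dept_id has no match in departments, the department columns become NULL. Walk through each employee:
  - employee 1 (Eli): dept_id=2 -> matches Support
  - employee 2 (Carol): dept_id=1 -> matches Product
  - employee 3 (Iris): dept_id=4 -> matches Research
  - employee 4 (Chris): dept_id=3 -> matches Legal
  - employee 5 (Mia): dept_id=4 -> matches Research
  - employee 6 (Rosa): dept_id=NULL, no match -> kept with NULL
  - employee 7 (Hank): dept_id=3 -> matches Legal
  - employee 8 (Ivan): dept_id=2 -> matches Support
  - employee 9 (Helen): dept_id=4 -> matches Research
All 9 rows appear; 1 has NULL department.

SQL:
SELECT a.name, b.name AS department
FROM employees a
LEFT JOIN departments b ON a.dept_id = b.id

Result:
name  | department
------+-----------
Eli   | Support   
Carol | Product   
Iris  | Research  
Chris | Legal     
Mia   | Research  
Rosa  | NULL      
Hank  | Legal     
Ivan  | Support   
Helen | Research  


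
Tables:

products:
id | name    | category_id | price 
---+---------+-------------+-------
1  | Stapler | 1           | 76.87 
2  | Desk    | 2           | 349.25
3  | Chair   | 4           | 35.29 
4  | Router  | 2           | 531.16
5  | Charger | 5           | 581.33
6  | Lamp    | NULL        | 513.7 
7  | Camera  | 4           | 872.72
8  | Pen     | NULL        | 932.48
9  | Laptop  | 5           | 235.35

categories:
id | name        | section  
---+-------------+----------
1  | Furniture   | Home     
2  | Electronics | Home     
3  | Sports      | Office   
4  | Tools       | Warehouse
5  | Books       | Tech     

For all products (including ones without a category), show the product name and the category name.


LEFT JOIN keeps every row from products (the left table); where category_id has no match in categories, the category columns become NULL. Walk through each product:
  - product 1 (Stapler): category_id=1 -> matches Furniture
  - product 2 (Desk): category_id=2 -> matches Electronics
  - product 3 (Chair): category_id=4 -> matches Tools
  - product 4 (Router): category_id=2 -> matches Electronics
  - product 5 (Charger): category_id=5 -> matches Books
  - product 6 (Lamp): category_id=NULL, no match -> kept with NULL
  - product 7 (Camera): category_id=4 -> matches Tools
  - product 8 (Pen): category_id=NULL, no match -> kept with NULL
  - product 9 (Laptop): category_id=5 -> matches Books
All 9 rows appear; 2 have NULL category.

SQL:
SELECT a.name, b.name AS category
FROM products a
LEFT JOIN categories b ON a.category_id = b.id

Result:
name    | category   
--------+------------
Stapler | Furniture  
Desk    | Electronics
Chair   | Tools      
Router  | Electronics
Charger | Books      
Lamp    | NULL       
Camera  | Tools      
Pen     | NULL       
Laptop  | Books      


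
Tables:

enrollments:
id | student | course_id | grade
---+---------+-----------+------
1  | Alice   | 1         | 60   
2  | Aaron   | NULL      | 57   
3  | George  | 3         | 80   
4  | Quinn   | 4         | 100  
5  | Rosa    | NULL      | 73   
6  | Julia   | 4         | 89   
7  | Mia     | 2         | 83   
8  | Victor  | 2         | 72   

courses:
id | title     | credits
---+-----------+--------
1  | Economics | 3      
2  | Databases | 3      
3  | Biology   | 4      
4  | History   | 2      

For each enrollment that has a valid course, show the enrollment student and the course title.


INNER JOIN keeps only enrollments rows whose course_id matches an id in courses. Walk through each enrollment:
  - enrollment 1 (Alice): course_id=1 -> matches Economics
  - enrollment 2 (Aaron): course_id=NULL, no match -> dropped
  - enrollment 3 (George): course_id=3 -> matches Biology
  - enrollment 4 (Quinn): course_id=4 -> matches History
  - enrollment 5 (Rosa): course_id=NULL, no match -> dropped
  - enrollment 6 (Julia): course_id=4 -> matches History
  - enrollment 7 (Mia): course_id=2 -> matches Databases
  - enrollment 8 (Victor): course_id=2 -> matches Databases
So 2 of 8 rows are dropped.

SQL:
SELECT a.student, b.title AS course
FROM enrollments a
INNER JOIN courses b ON a.course_id = b.id

Result:
student | course   
--------+----------
Alice   | Economics
George  | Biology  
Quinn   | History  
Julia   | History  
Mia     | Databases
Victor  | Databases


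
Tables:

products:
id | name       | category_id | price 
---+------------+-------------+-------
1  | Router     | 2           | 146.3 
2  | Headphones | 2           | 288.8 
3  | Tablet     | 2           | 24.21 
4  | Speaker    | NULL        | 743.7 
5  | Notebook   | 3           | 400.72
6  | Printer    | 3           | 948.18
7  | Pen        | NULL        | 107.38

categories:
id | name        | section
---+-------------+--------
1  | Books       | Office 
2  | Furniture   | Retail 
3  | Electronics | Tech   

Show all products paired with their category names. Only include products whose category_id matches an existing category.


INNER JOIN keeps only products rows whose category_id matches an id in categories. Walk through each product:
  - product 1 (Router): category_id=2 -> matches Furniture
  - product 2 (Headphones): category_id=2 -> matches Furniture
  - product 3 (Tablet): category_id=2 -> matches Furniture
  - product 4 (Speaker): category_id=NULL, no match -> dropped
  - product 5 (Notebook): category_id=3 -> matches Electronics
  - product 6 (Printer): category_id=3 -> matches Electronics
  - product 7 (Pen): category_id=NULL, no match -> dropped
So 2 of 7 rows are dropped.

SQL:
SELECT a.name, b.name AS category
FROM products a
INNER JOIN categories b ON a.category_id = b.id

Result:
name       | category   
-----------+------------
Router     | Furniture  
Headphones | Furniture  
Tablet     | Furniture  
Notebook   | Electronics
Printer    | Electronics


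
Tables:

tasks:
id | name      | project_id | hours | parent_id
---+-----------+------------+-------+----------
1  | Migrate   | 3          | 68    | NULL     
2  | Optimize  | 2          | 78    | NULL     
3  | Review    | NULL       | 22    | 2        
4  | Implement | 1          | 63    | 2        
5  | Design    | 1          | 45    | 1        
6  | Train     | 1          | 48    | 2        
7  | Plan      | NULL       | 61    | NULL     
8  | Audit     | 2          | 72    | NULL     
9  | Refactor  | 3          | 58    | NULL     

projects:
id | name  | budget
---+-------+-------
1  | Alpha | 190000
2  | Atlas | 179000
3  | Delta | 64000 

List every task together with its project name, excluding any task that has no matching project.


INNER JOIN keeps only tasks rows whose project_id matches an id in projects. Walk through each task:
  - task 1 (Migrate): project_id=3 -> matches Delta
  - task 2 (Optimize): project_id=2 -> matches Atlas
  - task 3 (Review): project_id=NULL, no match -> dropped
  - task 4 (Implement): project_id=1 -> matches Alpha
  - task 5 (Design): project_id=1 -> matches Alpha
  - task 6 (Train): project_id=1 -> matches Alpha
  - task 7 (Plan): project_id=NULL, no match -> dropped
  - task 8 (Audit): project_id=2 -> matches Atlas
  - task 9 (Refactor): project_id=3 -> matches Delta
So 2 of 9 rows are dropped.

SQL:
SELECT a.name, b.name AS project
FROM tasks a
INNER JOIN projects b ON a.project_id = b.id

Result:
name      | project
----------+--------
Migrate   | Delta  
Optimize  | Atlas  
Implement | Alpha  
Design    | Alpha  
Train     | Alpha  
Audit     | Atlas  
Refactor  | Delta  


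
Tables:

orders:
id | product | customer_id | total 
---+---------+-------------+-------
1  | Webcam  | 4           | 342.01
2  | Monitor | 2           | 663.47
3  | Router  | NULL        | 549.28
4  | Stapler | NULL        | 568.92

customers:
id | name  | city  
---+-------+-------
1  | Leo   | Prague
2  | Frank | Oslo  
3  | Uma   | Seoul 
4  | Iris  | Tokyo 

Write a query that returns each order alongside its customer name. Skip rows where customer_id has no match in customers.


INNER JOIN keeps only orders rows whose customer_id matches an id in customers. Walk through each order:
  - order 1 (Webcam): customer_id=4 -> matches Iris
  - order 2 (Monitor): customer_id=2 -> matches Frank
  - order 3 (Router): customer_id=NULL, no match -> dropped
  - order 4 (Stapler): customer_id=NULL, no match -> dropped
So 2 of 4 rows are dropped.

SQL:
SELECT a.product, b.name AS customer
FROM orders a
INNER JOIN customers b ON a.customer_id = b.id

Result:
product | customer
--------+---------
Webcam  | Iris    
Monitor | Frank   


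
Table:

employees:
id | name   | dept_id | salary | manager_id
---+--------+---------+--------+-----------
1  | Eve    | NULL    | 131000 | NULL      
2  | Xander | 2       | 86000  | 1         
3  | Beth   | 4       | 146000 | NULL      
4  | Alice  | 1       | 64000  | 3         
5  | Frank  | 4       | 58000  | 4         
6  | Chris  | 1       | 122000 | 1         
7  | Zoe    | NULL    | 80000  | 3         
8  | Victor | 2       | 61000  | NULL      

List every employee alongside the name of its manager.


This is a self-join: employees is joined to a second copy of itself, matching each row's manager_id to another row's id. Use LEFT JOIN so rows with manager_id=NULL are kept.
  - employee 1 (Eve): manager_id=NULL -> NULL
  - employee 2 (Xander): manager_id=1 -> Eve
  - employee 3 (Beth): manager_id=NULL -> NULL
  - employee 4 (Alice): manager_id=3 -> Beth
  - employee 5 (Frank): manager_id=4 -> Alice
  - employee 6 (Chris): manager_id=1 -> Eve
  - employee 7 (Zoe): manager_id=3 -> Beth
  - employee 8 (Victor): manager_id=NULL -> NULL

SQL:
SELECT a.name AS item, b.name AS manager
FROM employees a
LEFT JOIN employees b ON a.manager_id = b.id

Result:
item   | manager
-------+--------
Eve    | NULL   
Xander | Eve    
Beth   | NULL   
Alice  | Beth   
Frank  | Alice  
Chris  | Eve    
Zoe    | Beth   
Victor | NULL   


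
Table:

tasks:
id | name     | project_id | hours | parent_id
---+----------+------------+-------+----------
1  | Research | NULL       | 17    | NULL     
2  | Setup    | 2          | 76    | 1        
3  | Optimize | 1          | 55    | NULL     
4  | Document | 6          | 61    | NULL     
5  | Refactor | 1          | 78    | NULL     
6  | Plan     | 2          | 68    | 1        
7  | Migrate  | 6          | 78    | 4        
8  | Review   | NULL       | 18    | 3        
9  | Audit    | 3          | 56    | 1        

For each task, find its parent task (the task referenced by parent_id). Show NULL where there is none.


This is a self-join: tasks is joined to a second copy of itself, matching each row's parent_id to another row's id. Use LEFT JOIN so rows with parent_id=NULL are kept.
  - task 1 (Research): parent_id=NULL -> NULL
  - task 2 (Setup): parent_id=1 -> Research
  - task 3 (Optimize): parent_id=NULL -> NULL
  - task 4 (Document): parent_id=NULL -> NULL
  - task 5 (Refactor): parent_id=NULL -> NULL
  - task 6 (Plan): parent_id=1 -> Research
  - task 7 (Migrate): parent_id=4 -> Document
  - task 8 (Review): parent_id=3 -> Optimize
  - task 9 (Audit): parent_id=1 -> Research

SQL:
SELECT a.name AS item, b.name AS parent
FROM tasks a
LEFT JOIN tasks b ON a.parent_id = b.id

Result:
item     | parent  
---------+---------
Research | NULL    
Setup    | Research
Optimize | NULL    
Document | NULL    
Refactor | NULL    
Plan     | Research
Migrate  | Document
Review   | Optimize
Audit    | Research


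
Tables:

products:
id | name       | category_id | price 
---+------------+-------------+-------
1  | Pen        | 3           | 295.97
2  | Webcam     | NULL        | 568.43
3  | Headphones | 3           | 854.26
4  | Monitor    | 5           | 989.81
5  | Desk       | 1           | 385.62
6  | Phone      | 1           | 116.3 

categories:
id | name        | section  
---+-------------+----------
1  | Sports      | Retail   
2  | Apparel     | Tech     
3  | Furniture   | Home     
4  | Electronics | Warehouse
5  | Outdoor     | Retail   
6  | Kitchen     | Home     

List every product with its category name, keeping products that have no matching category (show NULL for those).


LEFT JOIN keeps every row from products (the left table); where category_id has no match in categories, the category columns become NULL. Walk through each product:
  - product 1 (Pen): category_id=3 -> matches Furniture
  - product 2 (Webcam): category_id=NULL, no match -> kept with NULL
  - product 3 (Headphones): category_id=3 -> matches Furniture
  - product 4 (Monitor): category_id=5 -> matches Outdoor
  - product 5 (Desk): category_id=1 -> matches Sports
  - product 6 (Phone): category_id=1 -> matches Sports
All 6 rows appear; 1 has NULL category.

SQL:
SELECT a.name, b.name AS category
FROM products a
LEFT JOIN categories b ON a.category_id = b.id

Result:
name       | category 
-----------+----------
Pen        | Furniture
Webcam     | NULL     
Headphones | Furniture
Monitor    | Outdoor  
Desk       | Sports   
Phone      | Sports   


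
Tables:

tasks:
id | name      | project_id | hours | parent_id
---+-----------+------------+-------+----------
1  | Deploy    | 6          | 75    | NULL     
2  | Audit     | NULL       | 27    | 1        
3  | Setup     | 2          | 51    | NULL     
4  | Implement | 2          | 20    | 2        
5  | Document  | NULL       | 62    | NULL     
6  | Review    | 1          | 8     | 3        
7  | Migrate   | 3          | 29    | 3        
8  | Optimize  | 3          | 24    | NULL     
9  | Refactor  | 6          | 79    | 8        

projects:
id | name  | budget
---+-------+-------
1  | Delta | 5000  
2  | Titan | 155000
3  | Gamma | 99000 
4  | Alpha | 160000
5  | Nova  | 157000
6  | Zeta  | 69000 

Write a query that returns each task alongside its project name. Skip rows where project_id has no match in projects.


INNER JOIN keeps only tasks rows whose project_id matches an id in projects. Walk through each task:
  - task 1 (Deploy): project_id=6 -> matches Zeta
  - task 2 (Audit): project_id=NULL, no match -> dropped
  - task 3 (Setup): project_id=2 -> matches Titan
  - task 4 (Implement): project_id=2 -> matches Titan
  - task 5 (Document): project_id=NULL, no match -> dropped
  - task 6 (Review): project_id=1 -> matches Delta
  - task 7 (Migrate): project_id=3 -> matches Gamma
  - task 8 (Optimize): project_id=3 -> matches Gamma
  - task 9 (Refactor): project_id=6 -> matches Zeta
So 2 of 9 rows are dropped.

SQL:
SELECT a.name, b.name AS project
FROM tasks a
INNER JOIN projects b ON a.project_id = b.id

Result:
name      | project
----------+--------
Deploy    | Zeta   
Setup     | Titan  
Implement | Titan  
Review    | Delta  
Migrate   | Gamma  
Optimize  | Gamma  
Refactor  | Zeta   


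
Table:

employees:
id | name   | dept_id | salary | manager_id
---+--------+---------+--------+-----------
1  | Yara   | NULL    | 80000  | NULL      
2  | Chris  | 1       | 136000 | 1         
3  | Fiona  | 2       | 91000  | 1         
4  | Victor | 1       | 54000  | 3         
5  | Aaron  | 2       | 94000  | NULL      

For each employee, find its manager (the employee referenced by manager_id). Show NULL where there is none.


This is a self-join: employees is joined to a second copy of itself, matching each row's manager_id to another row's id. Use LEFT JOIN so rows with manager_id=NULL are kept.
  - employee 1 (Yara): manager_id=NULL -> NULL
  - employee 2 (Chris): manager_id=1 -> Yara
  - employee 3 (Fiona): manager_id=1 -> Yara
  - employee 4 (Victor): manager_id=3 -> Fiona
  - employee 5 (Aaron): manager_id=NULL -> NULL

SQL:
SELECT a.name AS item, b.name AS manager
FROM employees a
LEFT JOIN employees b ON a.manager_id = b.id

Result:
item   | manager
-------+--------
Yara   | NULL   
Chris  | Yara   
Fiona  | Yara   
Victor | Fiona  
Aaron  | NULL   


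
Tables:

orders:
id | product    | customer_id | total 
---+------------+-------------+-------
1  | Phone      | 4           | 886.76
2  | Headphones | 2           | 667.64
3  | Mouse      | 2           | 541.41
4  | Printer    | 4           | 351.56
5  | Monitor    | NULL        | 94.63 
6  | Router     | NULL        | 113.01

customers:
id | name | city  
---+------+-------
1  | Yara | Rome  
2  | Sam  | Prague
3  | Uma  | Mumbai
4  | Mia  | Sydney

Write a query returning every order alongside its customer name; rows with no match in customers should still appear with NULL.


LEFT JOIN keeps every row from orders (the left table); where customer_id has no match in customers, the customer columns become NULL. Walk through each order:
  - order 1 (Phone): customer_id=4 -> matches Mia
  - order 2 (Headphones): customer_id=2 -> matches Sam
  - order 3 (Mouse): customer_id=2 -> matches Sam
  - order 4 (Printer): customer_id=4 -> matches Mia
  - order 5 (Monitor): customer_id=NULL, no match -> kept with NULL
  - order 6 (Router): customer_id=NULL, no match -> kept with NULL
All 6 rows appear; 2 have NULL customer.

SQL:
SELECT a.product, b.name AS customer
FROM orders a
LEFT JOIN customers b ON a.customer_id = b.id

Result:
product    | customer
-----------+---------
Phone      | Mia     
Headphones | Sam     
Mouse      | Sam     
Printer    | Mia     
Monitor    | NULL    
Router     | NULL    


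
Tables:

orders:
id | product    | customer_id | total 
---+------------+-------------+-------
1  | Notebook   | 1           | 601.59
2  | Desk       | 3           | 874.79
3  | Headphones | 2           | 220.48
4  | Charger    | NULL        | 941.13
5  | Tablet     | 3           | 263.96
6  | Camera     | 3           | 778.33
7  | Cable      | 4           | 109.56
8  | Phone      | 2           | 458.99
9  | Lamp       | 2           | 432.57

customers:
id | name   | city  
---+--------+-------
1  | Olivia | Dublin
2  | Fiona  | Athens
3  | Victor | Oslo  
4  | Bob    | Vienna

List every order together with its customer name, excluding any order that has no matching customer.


INNER JOIN keeps only orders rows whose customer_id matches an id in customers. Walk through each order:
  - order 1 (Notebook): customer_id=1 -> matches Olivia
  - order 2 (Desk): customer_id=3 -> matches Victor
  - order 3 (Headphones): customer_id=2 -> matches Fiona
  - order 4 (Charger): customer_id=NULL, no match -> dropped
  - order 5 (Tablet): customer_id=3 -> matches Victor
  - order 6 (Camera): customer_id=3 -> matches Victor
  - order 7 (Cable): customer_id=4 -> matches Bob
  - order 8 (Phone): customer_id=2 -> matches Fiona
  - order 9 (Lamp): customer_id=2 -> matches Fiona
So 1 of 9 rows is dropped.

SQL:
SELECT a.product, b.name AS customer
FROM orders a
INNER JOIN customers b ON a.customer_id = b.id

Result:
product    | customer
-----------+---------
Notebook   | Olivia  
Desk       | Victor  
Headphones | Fiona   
Tablet     | Victor  
Camera     | Victor  
Cable      | Bob     
Phone      | Fiona   
Lamp       | Fiona   


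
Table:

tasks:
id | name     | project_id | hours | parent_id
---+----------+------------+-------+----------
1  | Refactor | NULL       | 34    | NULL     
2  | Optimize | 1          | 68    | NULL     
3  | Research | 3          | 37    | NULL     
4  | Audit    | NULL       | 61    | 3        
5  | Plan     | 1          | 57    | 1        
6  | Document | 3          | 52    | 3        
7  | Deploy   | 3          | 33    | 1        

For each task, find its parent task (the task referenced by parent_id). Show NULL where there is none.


This is a self-join: tasks is joined to a second copy of itself, matching each row's parent_id to another row's id. Use LEFT JOIN so rows with parent_id=NULL are kept.
  - task 1 (Refactor): parent_id=NULL -> NULL
  - task 2 (Optimize): parent_id=NULL -> NULL
  - task 3 (Research): parent_id=NULL -> NULL
  - task 4 (Audit): parent_id=3 -> Research
  - task 5 (Plan): parent_id=1 -> Refactor
  - task 6 (Document): parent_id=3 -> Research
  - task 7 (Deploy): parent_id=1 -> Refactor

SQL:
SELECT a.name AS item, b.name AS parent
FROM tasks a
LEFT JOIN tasks b ON a.parent_id = b.id

Result:
item     | parent  
---------+---------
Refactor | NULL    
Optimize | NULL    
Research | NULL    
Audit    | Research
Plan     | Refactor
Document | Research
Deploy   | Refactor


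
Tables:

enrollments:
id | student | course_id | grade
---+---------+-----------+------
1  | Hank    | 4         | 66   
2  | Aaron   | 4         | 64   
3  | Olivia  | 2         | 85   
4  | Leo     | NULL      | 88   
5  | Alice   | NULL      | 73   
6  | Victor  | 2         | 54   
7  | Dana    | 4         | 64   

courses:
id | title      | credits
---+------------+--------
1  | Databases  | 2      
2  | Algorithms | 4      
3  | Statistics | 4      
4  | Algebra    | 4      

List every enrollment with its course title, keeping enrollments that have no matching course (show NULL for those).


LEFT JOIN keeps every row from enrollments (the left table); where course_id has no match in courses, the course columns become NULL. Walk through each enrollment:
  - enrollment 1 (Hank): course_id=4 -> matches Algebra
  - enrollment 2 (Aaron): course_id=4 -> matches Algebra
  - enrollment 3 (Olivia): course_id=2 -> matches Algorithms
  - enrollment 4 (Leo): course_id=NULL, no match -> kept with NULL
  - enrollment 5 (Alice): course_id=NULL, no match -> kept with NULL
  - enrollment 6 (Victor): course_id=2 -> matches Algorithms
  - enrollment 7 (Dana): course_id=4 -> matches Algebra
All 7 rows appear; 2 have NULL course.

SQL:
SELECT a.student, b.title AS course
FROM enrollments a
LEFT JOIN courses b ON a.course_id = b.id

Result:
student | course    
--------+-----------
Hank    | Algebra   
Aaron   | Algebra   
Olivia  | Algorithms
Leo     | NULL      
Alice   | NULL      
Victor  | Algorithms
Dana    | Algebra   


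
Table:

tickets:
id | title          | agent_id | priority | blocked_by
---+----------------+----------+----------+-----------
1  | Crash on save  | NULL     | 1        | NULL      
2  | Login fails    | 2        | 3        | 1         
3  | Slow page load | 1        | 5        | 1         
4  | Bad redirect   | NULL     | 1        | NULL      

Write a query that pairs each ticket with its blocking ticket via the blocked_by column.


This is a self-join: tickets is joined to a second copy of itself, matching each row's blocked_by to another row's id. Use LEFT JOIN so rows with blocked_by=NULL are kept.
  - ticket 1 (Crash on save): blocked_by=NULL -> NULL
  - ticket 2 (Login fails): blocked_by=1 -> Crash on save
  - ticket 3 (Slow page load): blocked_by=1 -> Crash on save
  - ticket 4 (Bad redirect): blocked_by=NULL -> NULL

SQL:
SELECT a.title AS item, b.title AS blocked_by
FROM tickets a
LEFT JOIN tickets b ON a.blocked_by = b.id

Result:
item           | blocked_by   
---------------+--------------
Crash on save  | NULL         
Login fails    | Crash on save
Slow page load | Crash on save
Bad redirect   | NULL         


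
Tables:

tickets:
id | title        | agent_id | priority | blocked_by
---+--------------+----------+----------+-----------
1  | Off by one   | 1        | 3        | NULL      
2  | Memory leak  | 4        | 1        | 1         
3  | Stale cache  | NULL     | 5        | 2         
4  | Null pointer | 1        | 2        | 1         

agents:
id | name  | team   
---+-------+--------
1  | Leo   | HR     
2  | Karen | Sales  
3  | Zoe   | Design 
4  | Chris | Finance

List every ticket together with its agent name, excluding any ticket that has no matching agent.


INNER JOIN keeps only tickets rows whose agent_id matches an id in agents. Walk through each ticket:
  - ticket 1 (Off by one): agent_id=1 -> matches Leo
  - ticket 2 (Memory leak): agent_id=4 -> matches Chris
  - ticket 3 (Stale cache): agent_id=NULL, no match -> dropped
  - ticket 4 (Null pointer): agent_id=1 -> matches Leo
So 1 of 4 rows is dropped.

SQL:
SELECT a.title, b.name AS agent
FROM tickets a
INNER JOIN agents b ON a.agent_id = b.id

Result:
title        | agent
-------------+------
Off by one   | Leo  
Memory leak  | Chris
Null pointer | Leo  


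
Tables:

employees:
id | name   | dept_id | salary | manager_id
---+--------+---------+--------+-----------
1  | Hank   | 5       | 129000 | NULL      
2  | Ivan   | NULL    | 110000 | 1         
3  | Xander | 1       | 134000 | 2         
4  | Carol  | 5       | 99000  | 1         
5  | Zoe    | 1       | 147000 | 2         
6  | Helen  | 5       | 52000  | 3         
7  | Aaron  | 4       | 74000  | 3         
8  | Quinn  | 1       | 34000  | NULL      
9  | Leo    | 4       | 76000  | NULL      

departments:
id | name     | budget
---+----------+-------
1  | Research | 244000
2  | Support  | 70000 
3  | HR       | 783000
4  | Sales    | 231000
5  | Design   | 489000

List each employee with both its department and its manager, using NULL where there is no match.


Two LEFT JOINs from the same base table employees: one to departments via dept_id, one to employees itself via manager_id. Both are LEFT so every employee is preserved.
Match against departments:
  - employee 1 (Hank): dept_id=5 -> matches Design
  - employee 2 (Ivan): dept_id=NULL, no match -> kept with NULL
  - employee 3 (Xander): dept_id=1 -> matches Research
  - employee 4 (Carol): dept_id=5 -> matches Design
  - employee 5 (Zoe): dept_id=1 -> matches Research
  - employee 6 (Helen): dept_id=5 -> matches Design
  - employee 7 (Aaron): dept_id=4 -> matches Sales
  - employee 8 (Quinn): dept_id=1 -> matches Research
  - employee 9 (Leo): dept_id=4 -> matches Sales
Match against employees (self):
  - employee 1 (Hank): manager_id=NULL -> NULL
  - employee 2 (Ivan): manager_id=1 -> Hank
  - employee 3 (Xander): manager_id=2 -> Ivan
  - employee 4 (Carol): manager_id=1 -> Hank
  - employee 5 (Zoe): manager_id=2 -> Ivan
  - employee 6 (Helen): manager_id=3 -> Xander
  - employee 7 (Aaron): manager_id=3 -> Xander
  - employee 8 (Quinn): manager_id=NULL -> NULL
  - employee 9 (Leo): manager_id=NULL -> NULL

SQL:
SELECT a.name, b.name AS department, c.name AS manager
FROM employees a
LEFT JOIN departments b ON a.dept_id = b.id
LEFT JOIN employees c ON a.manager_id = c.id

Result:
name   | department | manager
-------+------------+--------
Hank   | Design     | NULL   
Ivan   | NULL       | Hank   
Xander | Research   | Ivan   
Carol  | Design     | Hank   
Zoe    | Research   | Ivan   
Helen  | Design     | Xander 
Aaron  | Sales      | Xander 
Quinn  | Research   | NULL   
Leo    | Sales      | NULL   


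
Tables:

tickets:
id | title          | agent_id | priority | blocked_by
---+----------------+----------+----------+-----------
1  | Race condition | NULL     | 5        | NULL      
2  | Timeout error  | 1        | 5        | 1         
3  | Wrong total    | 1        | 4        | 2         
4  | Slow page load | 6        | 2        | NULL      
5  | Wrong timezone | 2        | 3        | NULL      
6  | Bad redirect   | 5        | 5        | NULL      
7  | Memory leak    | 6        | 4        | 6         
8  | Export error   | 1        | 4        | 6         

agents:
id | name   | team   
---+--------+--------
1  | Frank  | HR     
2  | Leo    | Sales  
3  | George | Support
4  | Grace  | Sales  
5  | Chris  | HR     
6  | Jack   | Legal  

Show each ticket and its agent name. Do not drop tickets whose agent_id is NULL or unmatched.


LEFT JOIN keeps every row from tickets (the left table); where agent_id has no match in agents, the agent columns become NULL. Walk through each ticket:
  - ticket 1 (Race condition): agent_id=NULL, no match -> kept with NULL
  - ticket 2 (Timeout error): agent_id=1 -> matches Frank
  - ticket 3 (Wrong total): agent_id=1 -> matches Frank
  - ticket 4 (Slow page load): agent_id=6 -> matches Jack
  - ticket 5 (Wrong timezone): agent_id=2 -> matches Leo
  - ticket 6 (Bad redirect): agent_id=5 -> matches Chris
  - ticket 7 (Memory leak): agent_id=6 -> matches Jack
  - ticket 8 (Export error): agent_id=1 -> matches Frank
All 8 rows appear; 1 has NULL agent.

SQL:
SELECT a.title, b.name AS agent
FROM tickets a
LEFT JOIN agents b ON a.agent_id = b.id

Result:
title          | agent
---------------+------
Race condition | NULL 
Timeout error  | Frank
Wrong total    | Frank
Slow page load | Jack 
Wrong timezone | Leo  
Bad redirect   | Chris
Memory leak    | Jack 
Export error   | Frank


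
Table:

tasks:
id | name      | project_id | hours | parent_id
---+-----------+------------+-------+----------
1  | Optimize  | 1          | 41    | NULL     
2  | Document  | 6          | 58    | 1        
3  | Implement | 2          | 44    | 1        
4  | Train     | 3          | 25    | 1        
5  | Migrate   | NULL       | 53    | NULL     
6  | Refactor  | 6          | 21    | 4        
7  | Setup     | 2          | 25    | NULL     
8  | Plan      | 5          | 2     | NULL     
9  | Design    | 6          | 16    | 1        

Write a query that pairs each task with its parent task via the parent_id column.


This is a self-join: tasks is joined to a second copy of itself, matching each row's parent_id to another row's id. Use LEFT JOIN so rows with parent_id=NULL are kept.
  - task 1 (Optimize): parent_id=NULL -> NULL
  - task 2 (Document): parent_id=1 -> Optimize
  - task 3 (Implement): parent_id=1 -> Optimize
  - task 4 (Train): parent_id=1 -> Optimize
  - task 5 (Migrate): parent_id=NULL -> NULL
  - task 6 (Refactor): parent_id=4 -> Train
  - task 7 (Setup): parent_id=NULL -> NULL
  - task 8 (Plan): parent_id=NULL -> NULL
  - task 9 (Design): parent_id=1 -> Optimize

SQL:
SELECT a.name AS item, b.name AS parent
FROM tasks a
LEFT JOIN tasks b ON a.parent_id = b.id

Result:
item      | parent  
----------+---------
Optimize  | NULL    
Document  | Optimize
Implement | Optimize
Train     | Optimize
Migrate   | NULL    
Refactor  | Train   
Setup     | NULL    
Plan      | NULL    
Design    | Optimize


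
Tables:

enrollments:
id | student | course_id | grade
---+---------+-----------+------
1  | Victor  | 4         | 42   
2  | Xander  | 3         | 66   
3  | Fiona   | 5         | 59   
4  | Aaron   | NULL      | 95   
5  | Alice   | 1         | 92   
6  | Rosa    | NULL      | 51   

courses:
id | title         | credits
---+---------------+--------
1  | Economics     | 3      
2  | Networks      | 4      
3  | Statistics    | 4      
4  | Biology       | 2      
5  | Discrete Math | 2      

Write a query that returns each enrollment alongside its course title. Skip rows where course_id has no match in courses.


INNER JOIN keeps only enrollments rows whose course_id matches an id in courses. Walk through each enrollment:
  - enrollment 1 (Victor): course_id=4 -> matches Biology
  - enrollment 2 (Xander): course_id=3 -> matches Statistics
  - enrollment 3 (Fiona): course_id=5 -> matches Discrete Math
  - enrollment 4 (Aaron): course_id=NULL, no match -> dropped
  - enrollment 5 (Alice): course_id=1 -> matches Economics
  - enrollment 6 (Rosa): course_id=NULL, no match -> dropped
So 2 of 6 rows are dropped.

SQL:
SELECT a.student, b.title AS course
FROM enrollments a
INNER JOIN courses b ON a.course_id = b.id

Result:
student | course       
--------+--------------
Victor  | Biology      
Xander  | Statistics   
Fiona   | Discrete Math
Alice   | Economics    


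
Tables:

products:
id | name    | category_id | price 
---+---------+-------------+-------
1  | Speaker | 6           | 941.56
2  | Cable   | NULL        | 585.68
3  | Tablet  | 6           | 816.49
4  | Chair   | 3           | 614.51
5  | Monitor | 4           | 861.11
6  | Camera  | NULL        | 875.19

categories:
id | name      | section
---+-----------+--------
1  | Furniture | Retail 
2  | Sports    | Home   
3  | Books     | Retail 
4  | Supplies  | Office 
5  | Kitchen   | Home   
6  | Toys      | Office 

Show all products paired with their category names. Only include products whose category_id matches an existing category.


INNER JOIN keeps only products rows whose category_id matches an id in categories. Walk through each product:
  - product 1 (Speaker): category_id=6 -> matches Toys
  - product 2 (Cable): category_id=NULL, no match -> dropped
  - product 3 (Tablet): category_id=6 -> matches Toys
  - product 4 (Chair): category_id=3 -> matches Books
  - product 5 (Monitor): category_id=4 -> matches Supplies
  - product 6 (Camera): category_id=NULL, no match -> dropped
So 2 of 6 rows are dropped.

SQL:
SELECT a.name, b.name AS category
FROM products a
INNER JOIN categories b ON a.category_id = b.id

Result:
name    | category
--------+---------
Speaker | Toys    
Tablet  | Toys    
Chair   | Books   
Monitor | Supplies


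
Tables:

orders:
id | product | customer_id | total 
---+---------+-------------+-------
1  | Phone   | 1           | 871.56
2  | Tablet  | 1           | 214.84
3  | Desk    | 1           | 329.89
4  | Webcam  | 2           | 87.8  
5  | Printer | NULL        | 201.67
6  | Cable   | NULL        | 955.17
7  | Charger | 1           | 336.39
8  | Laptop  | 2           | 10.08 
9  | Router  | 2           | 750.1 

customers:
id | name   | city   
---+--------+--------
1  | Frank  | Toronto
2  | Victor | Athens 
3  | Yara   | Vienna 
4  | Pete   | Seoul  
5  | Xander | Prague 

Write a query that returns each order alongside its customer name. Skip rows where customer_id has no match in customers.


INNER JOIN keeps only orders rows whose customer_id matches an id in customers. Walk through each order:
  - order 1 (Phone): customer_id=1 -> matches Frank
  - order 2 (Tablet): customer_id=1 -> matches Frank
  - order 3 (Desk): customer_id=1 -> matches Frank
  - order 4 (Webcam): customer_id=2 -> matches Victor
  - order 5 (Printer): customer_id=NULL, no match -> dropped
  - order 6 (Cable): customer_id=NULL, no match -> dropped
  - order 7 (Charger): customer_id=1 -> matches Frank
  - order 8 (Laptop): customer_id=2 -> matches Victor
  - order 9 (Router): customer_id=2 -> matches Victor
So 2 of 9 rows are dropped.

SQL:
SELECT a.product, b.name AS customer
FROM orders a
INNER JOIN customers b ON a.customer_id = b.id

Result:
product | customer
--------+---------
Phone   | Frank   
Tablet  | Frank   
Desk    | Frank   
Webcam  | Victor  
Charger | Frank   
Laptop  | Victor  
Router  | Victor  


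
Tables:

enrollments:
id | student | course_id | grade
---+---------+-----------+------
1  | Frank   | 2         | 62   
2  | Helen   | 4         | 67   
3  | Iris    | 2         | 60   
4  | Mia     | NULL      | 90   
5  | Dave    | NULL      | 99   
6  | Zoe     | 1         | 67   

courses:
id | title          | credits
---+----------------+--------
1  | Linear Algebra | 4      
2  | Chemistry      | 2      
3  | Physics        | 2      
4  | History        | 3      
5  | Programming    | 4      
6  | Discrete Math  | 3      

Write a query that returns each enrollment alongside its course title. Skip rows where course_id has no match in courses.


INNER JOIN keeps only enrollments rows whose course_id matches an id in courses. Walk through each enrollment:
  - enrollment 1 (Frank): course_id=2 -> matches Chemistry
  - enrollment 2 (Helen): course_id=4 -> matches History
  - enrollment 3 (Iris): course_id=2 -> matches Chemistry
  - enrollment 4 (Mia): course_id=NULL, no match -> dropped
  - enrollment 5 (Dave): course_id=NULL, no match -> dropped
  - enrollment 6 (Zoe): course_id=1 -> matches Linear Algebra
So 2 of 6 rows are dropped.

SQL:
SELECT a.student, b.title AS course
FROM enrollments a
INNER JOIN courses b ON a.course_id = b.id

Result:
student | course        
--------+---------------
Frank   | Chemistry     
Helen   | History       
Iris    | Chemistry     
Zoe     | Linear Algebra


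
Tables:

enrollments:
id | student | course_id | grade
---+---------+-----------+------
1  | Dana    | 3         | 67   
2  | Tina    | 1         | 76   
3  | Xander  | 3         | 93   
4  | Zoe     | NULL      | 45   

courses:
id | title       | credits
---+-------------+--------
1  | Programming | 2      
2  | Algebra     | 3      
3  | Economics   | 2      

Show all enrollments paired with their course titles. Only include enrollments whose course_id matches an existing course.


INNER JOIN keeps only enrollments rows whose course_id matches an id in courses. Walk through each enrollment:
  - enrollment 1 (Dana): course_id=3 -> matches Economics
  - enrollment 2 (Tina): course_id=1 -> matches Programming
  - enrollment 3 (Xander): course_id=3 -> matches Economics
  - enrollment 4 (Zoe): course_id=NULL, no match -> dropped
So 1 of 4 rows is dropped.

SQL:
SELECT a.student, b.title AS course
FROM enrollments a
INNER JOIN courses b ON a.course_id = b.id

Result:
student | course     
--------+------------
Dana    | Economics  
Tina    | Programming
Xander  | Economics  


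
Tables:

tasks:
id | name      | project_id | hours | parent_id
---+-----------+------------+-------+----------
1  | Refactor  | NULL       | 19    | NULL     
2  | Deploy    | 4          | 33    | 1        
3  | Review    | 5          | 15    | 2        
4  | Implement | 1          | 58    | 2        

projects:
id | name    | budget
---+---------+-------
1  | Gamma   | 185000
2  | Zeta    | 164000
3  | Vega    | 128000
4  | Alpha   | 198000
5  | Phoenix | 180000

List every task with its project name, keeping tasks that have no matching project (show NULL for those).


LEFT JOIN keeps every row from tasks (the left table); where project_id has no match in projects, the project columns become NULL. Walk through each task:
  - task 1 (Refactor): project_id=NULL, no match -> kept with NULL
  - task 2 (Deploy): project_id=4 -> matches Alpha
  - task 3 (Review): project_id=5 -> matches Phoenix
  - task 4 (Implement): project_id=1 -> matches Gamma
All 4 rows appear; 1 has NULL project.

SQL:
SELECT a.name, b.name AS project
FROM tasks a
LEFT JOIN projects b ON a.project_id = b.id

Result:
name      | project
----------+--------
Refactor  | NULL   
Deploy    | Alpha  
Review    | Phoenix
Implement | Gamma  


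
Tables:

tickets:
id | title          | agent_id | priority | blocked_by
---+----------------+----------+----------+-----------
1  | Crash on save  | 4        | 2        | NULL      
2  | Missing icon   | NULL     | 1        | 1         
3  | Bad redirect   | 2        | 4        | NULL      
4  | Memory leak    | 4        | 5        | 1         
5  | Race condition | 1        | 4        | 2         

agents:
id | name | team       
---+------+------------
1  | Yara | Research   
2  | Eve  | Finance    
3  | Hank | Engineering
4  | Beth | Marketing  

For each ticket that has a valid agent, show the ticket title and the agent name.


INNER JOIN keeps only tickets rows whose agent_id matches an id in agents. Walk through each ticket:
  - ticket 1 (Crash on save): agent_id=4 -> matches Beth
  - ticket 2 (Missing icon): agent_id=NULL, no match -> dropped
  - ticket 3 (Bad redirect): agent_id=2 -> matches Eve
  - ticket 4 (Memory leak): agent_id=4 -> matches Beth
  - ticket 5 (Race condition): agent_id=1 -> matches Yara
So 1 of 5 rows is dropped.

SQL:
SELECT a.title, b.name AS agent
FROM tickets a
INNER JOIN agents b ON a.agent_id = b.id

Result:
title          | agent
---------------+------
Crash on save  | Beth 
Bad redirect   | Eve  
Memory leak    | Beth 
Race condition | Yara 


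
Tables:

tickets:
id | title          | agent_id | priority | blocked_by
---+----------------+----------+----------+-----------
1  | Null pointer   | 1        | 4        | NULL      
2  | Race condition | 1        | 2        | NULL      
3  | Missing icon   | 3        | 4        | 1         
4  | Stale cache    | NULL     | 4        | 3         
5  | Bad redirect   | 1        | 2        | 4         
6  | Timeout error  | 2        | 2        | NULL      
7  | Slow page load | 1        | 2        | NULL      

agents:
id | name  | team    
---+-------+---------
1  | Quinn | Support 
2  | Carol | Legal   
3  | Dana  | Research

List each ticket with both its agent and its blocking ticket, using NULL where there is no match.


Two LEFT JOINs from the same base table tickets: one to agents via agent_id, one to tickets itself via blocked_by. Both are LEFT so every ticket is preserved.
Match against agents:
  - ticket 1 (Null pointer): agent_id=1 -> matches Quinn
  - ticket 2 (Race condition): agent_id=1 -> matches Quinn
  - ticket 3 (Missing icon): agent_id=3 -> matches Dana
  - ticket 4 (Stale cache): agent_id=NULL, no match -> kept with NULL
  - ticket 5 (Bad redirect): agent_id=1 -> matches Quinn
  - ticket 6 (Timeout error): agent_id=2 -> matches Carol
  - ticket 7 (Slow page load): agent_id=1 -> matches Quinn
Match against tickets (self):
  - ticket 1 (Null pointer): blocked_by=NULL -> NULL
  - ticket 2 (Race condition): blocked_by=NULL -> NULL
  - ticket 3 (Missing icon): blocked_by=1 -> Null pointer
  - ticket 4 (Stale cache): blocked_by=3 -> Missing icon
  - ticket 5 (Bad redirect): blocked_by=4 -> Stale cache
  - ticket 6 (Timeout error): blocked_by=NULL -> NULL
  - ticket 7 (Slow page load): blocked_by=NULL -> NULL

SQL:
SELECT a.title, b.name AS agent, c.title AS blocked_by
FROM tickets a
LEFT JOIN agents b ON a.agent_id = b.id
LEFT JOIN tickets c ON a.blocked_by = c.id

Result:
title          | agent | blocked_by  
---------------+-------+-------------
Null pointer   | Quinn | NULL        
Race condition | Quinn | NULL        
Missing icon   | Dana  | Null pointer
Stale cache    | NULL  | Missing icon
Bad redirect   | Quinn | Stale cache 
Timeout error  | Carol | NULL        
Slow page load | Quinn | NULL        
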